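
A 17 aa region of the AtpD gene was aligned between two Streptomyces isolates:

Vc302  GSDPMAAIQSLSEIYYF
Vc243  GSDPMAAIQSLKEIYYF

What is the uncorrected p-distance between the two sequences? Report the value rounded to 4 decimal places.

0.0588

A single mismatch occurs at site 12 (S↔K).
There are 1 differences over 17 sites, so p = 1/17 = 0.0588.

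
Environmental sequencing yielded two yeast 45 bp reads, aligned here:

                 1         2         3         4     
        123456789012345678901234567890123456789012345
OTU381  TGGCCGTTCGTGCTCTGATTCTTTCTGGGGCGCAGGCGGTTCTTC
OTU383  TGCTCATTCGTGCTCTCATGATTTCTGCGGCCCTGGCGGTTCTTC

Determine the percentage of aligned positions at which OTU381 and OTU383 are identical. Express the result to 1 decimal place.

80.0%

Differing sites — 3:G/C; 4:C/T; 6:G/A; 17:G/C; 20:T/G; 21:C/A; 28:G/C; 32:G/C; 34:A/T.
36 of the 45 sites match, so the percent identity is 36/45 × 100 = 80.0%.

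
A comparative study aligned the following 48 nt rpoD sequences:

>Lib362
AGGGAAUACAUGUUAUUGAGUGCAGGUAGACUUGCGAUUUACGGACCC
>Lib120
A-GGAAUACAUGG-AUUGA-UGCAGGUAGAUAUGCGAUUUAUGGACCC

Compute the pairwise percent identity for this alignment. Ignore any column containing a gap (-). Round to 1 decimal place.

Excluding the 3 gap columns leaves 45 comparable sites.
Differing sites — 13:U/G; 31:C/U; 32:U/A; 42:C/U.
41 of the 45 comparable sites match, so the percent identity is 41/45 × 100 = 91.1%.

91.1%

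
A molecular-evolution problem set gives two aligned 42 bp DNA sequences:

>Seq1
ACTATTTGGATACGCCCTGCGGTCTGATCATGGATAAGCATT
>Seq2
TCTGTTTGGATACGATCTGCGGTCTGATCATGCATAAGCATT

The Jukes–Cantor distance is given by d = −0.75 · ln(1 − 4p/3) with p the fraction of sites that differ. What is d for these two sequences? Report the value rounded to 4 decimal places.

0.1296

Mismatches occur at site 1 (A→T), site 4 (A→G), site 15 (C→A), site 16 (C→T), site 33 (G→C).
p = 5/42 = 0.119048.
d = −0.75 · ln(1 − (4/3)·0.119048) = −0.75 · ln(0.841269) = −0.75 · (-0.172844) = 0.1296.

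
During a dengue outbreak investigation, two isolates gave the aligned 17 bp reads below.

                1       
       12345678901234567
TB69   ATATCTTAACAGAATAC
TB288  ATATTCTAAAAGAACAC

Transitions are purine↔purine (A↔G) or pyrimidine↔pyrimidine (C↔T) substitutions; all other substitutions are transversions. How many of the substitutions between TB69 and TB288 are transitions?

3

Mismatches occur at site 5 (C↔T, transition), site 6 (T↔C, transition), site 10 (C↔A, transversion), site 15 (T↔C, transition).
Of the 4 differences, 3 transitions and 1 transversion, so the answer is 3.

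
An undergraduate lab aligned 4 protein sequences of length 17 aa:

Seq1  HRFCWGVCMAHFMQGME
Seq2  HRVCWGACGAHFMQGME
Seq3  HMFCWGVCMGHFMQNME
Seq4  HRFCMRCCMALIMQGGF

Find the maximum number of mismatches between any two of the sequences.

Pairwise Hamming distances:
  Seq1 vs Seq2: 3
  Seq1 vs Seq3: 3
  Seq1 vs Seq4: 7
  Seq2 vs Seq3: 6
  Seq2 vs Seq4: 9
  Seq3 vs Seq4: 10
The largest is 10, between Seq3 and Seq4.

10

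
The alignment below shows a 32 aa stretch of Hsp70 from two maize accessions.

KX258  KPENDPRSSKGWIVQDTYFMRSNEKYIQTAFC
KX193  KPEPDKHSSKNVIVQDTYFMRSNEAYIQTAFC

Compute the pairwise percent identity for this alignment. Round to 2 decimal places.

81.25%

Mismatches occur at site 4 (N/P), site 6 (P/K), site 7 (R/H), site 11 (G/N), site 12 (W/V), site 25 (K/A).
26 of the 32 sites match, so the percent identity is 26/32 × 100 = 81.25%.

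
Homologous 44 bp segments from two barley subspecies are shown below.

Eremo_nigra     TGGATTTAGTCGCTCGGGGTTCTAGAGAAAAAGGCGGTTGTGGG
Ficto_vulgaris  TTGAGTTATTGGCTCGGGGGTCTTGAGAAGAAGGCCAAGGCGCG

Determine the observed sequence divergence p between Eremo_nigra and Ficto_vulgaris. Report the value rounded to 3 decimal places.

0.295

Differing sites — 2:G/T; 5:T/G; 9:G/T; 11:C/G; 20:T/G; 24:A/T; 30:A/G; 36:G/C; 37:G/A; 38:T/A; 39:T/G; 41:T/C; 43:G/C.
There are 13 differences over 44 sites, so p = 13/44 = 0.295.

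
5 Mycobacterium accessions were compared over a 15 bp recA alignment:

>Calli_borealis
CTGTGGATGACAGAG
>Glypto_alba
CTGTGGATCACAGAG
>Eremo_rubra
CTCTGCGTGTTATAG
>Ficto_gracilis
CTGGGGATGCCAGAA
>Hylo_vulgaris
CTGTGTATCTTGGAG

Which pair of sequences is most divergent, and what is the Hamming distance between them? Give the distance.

Pairwise Hamming distances:
  Calli_borealis vs Glypto_alba: 1
  Calli_borealis vs Eremo_rubra: 6
  Calli_borealis vs Ficto_gracilis: 3
  Calli_borealis vs Hylo_vulgaris: 5
  Glypto_alba vs Eremo_rubra: 7
  Glypto_alba vs Ficto_gracilis: 4
  Glypto_alba vs Hylo_vulgaris: 4
  Eremo_rubra vs Ficto_gracilis: 8
  Eremo_rubra vs Hylo_vulgaris: 6
  Ficto_gracilis vs Hylo_vulgaris: 7
The largest is 8, between Eremo_rubra and Ficto_gracilis.

8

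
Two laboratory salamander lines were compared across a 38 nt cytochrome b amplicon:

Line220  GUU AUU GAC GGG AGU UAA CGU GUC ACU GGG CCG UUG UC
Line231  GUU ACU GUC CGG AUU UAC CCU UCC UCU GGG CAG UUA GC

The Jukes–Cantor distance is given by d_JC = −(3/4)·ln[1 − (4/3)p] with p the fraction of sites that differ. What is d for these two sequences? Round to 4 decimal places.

0.4099

The sequences differ at positions 5 (U/C), 8 (A/U), 10 (G/C), 14 (G/U), 18 (A/C), 20 (G/C), 22 (G/U), 23 (U/C), 25 (A/U), 32 (C/A), 36 (G/A), 37 (U/G).
p = 12/38 = 0.315789.
d = −0.75 · ln(1 − (4/3)·0.315789) = −0.75 · ln(0.578948) = −0.75 · (-0.546543) = 0.4099.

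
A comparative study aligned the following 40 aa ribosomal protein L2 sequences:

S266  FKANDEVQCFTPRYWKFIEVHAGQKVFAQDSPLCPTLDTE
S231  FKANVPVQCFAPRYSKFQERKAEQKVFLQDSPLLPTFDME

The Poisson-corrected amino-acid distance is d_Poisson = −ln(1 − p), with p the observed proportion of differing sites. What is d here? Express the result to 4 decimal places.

0.3567

Mismatches occur at site 5 (D/V), site 6 (E/P), site 11 (T/A), site 15 (W/S), site 18 (I/Q), site 20 (V/R), site 21 (H/K), site 23 (G/E), site 28 (A/L), site 34 (C/L), site 37 (L/F), site 39 (T/M).
p = 12/40 = 0.300000.
d = −ln(1 − 0.300000) = −ln(0.700000) = 0.3567.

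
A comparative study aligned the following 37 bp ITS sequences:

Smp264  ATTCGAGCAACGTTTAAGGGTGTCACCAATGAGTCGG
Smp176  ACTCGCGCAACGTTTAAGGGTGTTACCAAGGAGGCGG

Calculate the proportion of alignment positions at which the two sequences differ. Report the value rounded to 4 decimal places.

0.1351

The sequences differ at positions 2 (T/C), 6 (A/C), 24 (C/T), 30 (T/G), 34 (T/G).
There are 5 differences over 37 sites, so p = 5/37 = 0.1351.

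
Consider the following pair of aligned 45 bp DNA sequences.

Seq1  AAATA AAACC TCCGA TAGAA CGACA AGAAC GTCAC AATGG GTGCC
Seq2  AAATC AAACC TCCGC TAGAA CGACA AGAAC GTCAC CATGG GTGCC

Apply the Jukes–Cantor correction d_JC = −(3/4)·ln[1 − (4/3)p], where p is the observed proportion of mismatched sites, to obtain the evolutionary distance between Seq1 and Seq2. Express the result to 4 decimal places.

0.0698

Differing sites — 5:A/C; 15:A/C; 36:A/C.
p = 3/45 = 0.066667.
d = −0.75 · ln(1 − (4/3)·0.066667) = −0.75 · ln(0.911111) = −0.75 · (-0.093091) = 0.0698.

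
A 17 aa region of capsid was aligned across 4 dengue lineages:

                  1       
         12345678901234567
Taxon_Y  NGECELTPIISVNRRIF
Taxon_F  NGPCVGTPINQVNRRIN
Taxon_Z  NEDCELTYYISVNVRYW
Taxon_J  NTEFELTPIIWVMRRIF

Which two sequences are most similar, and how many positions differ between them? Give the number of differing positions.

Pairwise Hamming distances:
  Taxon_Y vs Taxon_F: 6
  Taxon_Y vs Taxon_Z: 7
  Taxon_Y vs Taxon_J: 4
  Taxon_F vs Taxon_Z: 11
  Taxon_F vs Taxon_J: 9
  Taxon_Z vs Taxon_J: 10
The smallest is 4, between Taxon_Y and Taxon_J.

4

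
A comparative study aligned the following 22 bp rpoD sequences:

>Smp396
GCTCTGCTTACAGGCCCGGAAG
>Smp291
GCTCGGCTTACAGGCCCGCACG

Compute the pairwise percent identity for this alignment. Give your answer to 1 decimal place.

86.4%

The sequences differ at positions 5 (T/G), 19 (G/C), 21 (A/C).
19 of the 22 sites match, so the percent identity is 19/22 × 100 = 86.4%.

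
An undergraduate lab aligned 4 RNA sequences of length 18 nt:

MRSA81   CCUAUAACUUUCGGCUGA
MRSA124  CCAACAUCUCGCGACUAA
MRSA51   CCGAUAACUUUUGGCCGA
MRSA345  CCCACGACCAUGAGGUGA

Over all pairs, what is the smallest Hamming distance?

Pairwise Hamming distances:
  MRSA81 vs MRSA124: 7
  MRSA81 vs MRSA51: 3
  MRSA81 vs MRSA345: 8
  MRSA124 vs MRSA51: 9
  MRSA124 vs MRSA345: 11
  MRSA51 vs MRSA345: 9
The smallest is 3, between MRSA81 and MRSA51.

3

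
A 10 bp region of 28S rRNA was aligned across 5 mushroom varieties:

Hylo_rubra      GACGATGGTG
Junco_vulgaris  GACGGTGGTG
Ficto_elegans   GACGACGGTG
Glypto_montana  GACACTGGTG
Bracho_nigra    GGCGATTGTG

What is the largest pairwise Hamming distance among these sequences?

Pairwise Hamming distances:
  Hylo_rubra vs Junco_vulgaris: 1
  Hylo_rubra vs Ficto_elegans: 1
  Hylo_rubra vs Glypto_montana: 2
  Hylo_rubra vs Bracho_nigra: 2
  Junco_vulgaris vs Ficto_elegans: 2
  Junco_vulgaris vs Glypto_montana: 2
  Junco_vulgaris vs Bracho_nigra: 3
  Ficto_elegans vs Glypto_montana: 3
  Ficto_elegans vs Bracho_nigra: 3
  Glypto_montana vs Bracho_nigra: 4
The largest is 4, between Glypto_montana and Bracho_nigra.

4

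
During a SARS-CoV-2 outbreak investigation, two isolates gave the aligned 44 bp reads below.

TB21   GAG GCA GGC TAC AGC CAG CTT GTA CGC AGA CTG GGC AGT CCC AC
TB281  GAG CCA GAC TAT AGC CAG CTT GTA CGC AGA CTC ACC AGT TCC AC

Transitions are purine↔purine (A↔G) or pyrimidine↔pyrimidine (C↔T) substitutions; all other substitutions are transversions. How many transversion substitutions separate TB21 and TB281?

Mismatches occur at site 4 (G→C, transversion), site 8 (G→A, transition), site 12 (C→T, transition), site 33 (G→C, transversion), site 34 (G→A, transition), site 35 (G→C, transversion), site 40 (C→T, transition).
Of the 7 differences, 4 transitions and 3 transversions, so the answer is 3.

3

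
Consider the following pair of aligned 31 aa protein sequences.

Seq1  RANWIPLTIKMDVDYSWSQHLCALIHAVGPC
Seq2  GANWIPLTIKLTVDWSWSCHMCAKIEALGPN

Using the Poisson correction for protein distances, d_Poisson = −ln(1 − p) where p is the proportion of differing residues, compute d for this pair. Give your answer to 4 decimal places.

Mismatches occur at site 1 (R/G), site 11 (M/L), site 12 (D/T), site 15 (Y/W), site 19 (Q/C), site 21 (L/M), site 24 (L/K), site 26 (H/E), site 28 (V/L), site 31 (C/N).
p = 10/31 = 0.322581.
d = −ln(1 − 0.322581) = −ln(0.677419) = 0.3895.

0.3895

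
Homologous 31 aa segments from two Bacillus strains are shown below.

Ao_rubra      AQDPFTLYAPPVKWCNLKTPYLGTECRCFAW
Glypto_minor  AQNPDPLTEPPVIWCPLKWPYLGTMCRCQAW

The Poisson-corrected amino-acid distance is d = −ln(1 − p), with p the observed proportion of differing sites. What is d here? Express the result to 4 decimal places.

0.3895

Mismatches occur at site 3 (D/N), site 5 (F/D), site 6 (T/P), site 8 (Y/T), site 9 (A/E), site 13 (K/I), site 16 (N/P), site 19 (T/W), site 25 (E/M), site 29 (F/Q).
p = 10/31 = 0.322581.
d = −ln(1 − 0.322581) = −ln(0.677419) = 0.3895.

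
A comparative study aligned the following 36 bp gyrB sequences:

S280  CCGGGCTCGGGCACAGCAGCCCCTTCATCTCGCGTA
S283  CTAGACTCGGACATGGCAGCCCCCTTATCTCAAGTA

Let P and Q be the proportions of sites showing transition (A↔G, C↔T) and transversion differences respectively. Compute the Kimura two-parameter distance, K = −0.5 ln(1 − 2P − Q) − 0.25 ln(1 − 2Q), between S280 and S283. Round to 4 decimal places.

0.3894

Mismatches occur at site 2 (C→T, transition), site 3 (G→A, transition), site 5 (G→A, transition), site 11 (G→A, transition), site 14 (C→T, transition), site 15 (A→G, transition), site 24 (T→C, transition), site 26 (C→T, transition), site 32 (G→A, transition), site 33 (C→A, transversion).
Of the 10 differences, 9 transitions and 1 transversion over 36 sites: P = 9/36 = 0.250000, Q = 1/36 = 0.027778.
d = −0.5·ln(0.472222) − 0.25·ln(0.944444) = −0.5·(-0.750306) − 0.25·(-0.057159) = 0.3894.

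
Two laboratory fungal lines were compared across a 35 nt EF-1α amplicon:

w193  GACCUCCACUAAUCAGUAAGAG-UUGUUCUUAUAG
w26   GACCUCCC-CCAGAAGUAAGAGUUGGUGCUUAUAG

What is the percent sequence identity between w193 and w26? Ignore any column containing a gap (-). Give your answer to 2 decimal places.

78.79%

Excluding the 2 gap columns leaves 33 comparable sites.
The sequences differ at positions 8 (A/C), 10 (U/C), 11 (A/C), 13 (U/G), 14 (C/A), 25 (U/G), 28 (U/G).
26 of the 33 comparable sites match, so the percent identity is 26/33 × 100 = 78.79%.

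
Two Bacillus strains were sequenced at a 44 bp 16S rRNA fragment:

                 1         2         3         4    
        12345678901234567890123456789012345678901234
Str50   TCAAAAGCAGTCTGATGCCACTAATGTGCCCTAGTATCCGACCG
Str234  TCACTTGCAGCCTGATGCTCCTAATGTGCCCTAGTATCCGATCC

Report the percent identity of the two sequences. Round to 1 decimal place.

Mismatches occur at site 4 (A→C), site 5 (A→T), site 6 (A→T), site 11 (T→C), site 19 (C→T), site 20 (A→C), site 42 (C→T), site 44 (G→C).
36 of the 44 sites match, so the percent identity is 36/44 × 100 = 81.8%.

81.8%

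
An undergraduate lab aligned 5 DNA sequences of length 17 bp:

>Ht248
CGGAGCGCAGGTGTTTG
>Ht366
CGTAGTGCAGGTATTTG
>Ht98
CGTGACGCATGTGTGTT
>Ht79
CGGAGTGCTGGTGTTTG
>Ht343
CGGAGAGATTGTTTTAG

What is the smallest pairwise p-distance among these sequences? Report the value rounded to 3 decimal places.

0.118

Pairwise Hamming distances:
  Ht248 vs Ht366: 3
  Ht248 vs Ht98: 6
  Ht248 vs Ht79: 2
  Ht248 vs Ht343: 6
  Ht366 vs Ht98: 7
  Ht366 vs Ht79: 3
  Ht366 vs Ht343: 7
  Ht98 vs Ht79: 8
  Ht98 vs Ht343: 10
  Ht79 vs Ht343: 5
The smallest is 2 mismatches, between Ht248 and Ht79; p = 2/17 = 0.118.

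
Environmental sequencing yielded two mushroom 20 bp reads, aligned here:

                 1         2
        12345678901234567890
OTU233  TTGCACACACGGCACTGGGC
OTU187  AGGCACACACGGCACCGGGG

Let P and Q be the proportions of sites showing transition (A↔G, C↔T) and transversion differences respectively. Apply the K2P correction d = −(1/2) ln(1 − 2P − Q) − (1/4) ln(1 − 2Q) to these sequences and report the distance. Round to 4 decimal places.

0.2330

The sequences differ at positions 1 (T/A, transversion), 2 (T/G, transversion), 16 (T/C, transition), 20 (C/G, transversion).
Of the 4 differences, 1 transition and 3 transversions over 20 sites: P = 1/20 = 0.050000, Q = 3/20 = 0.150000.
d = −0.5·ln(0.750000) − 0.25·ln(0.700000) = −0.5·(-0.287682) − 0.25·(-0.356675) = 0.2330.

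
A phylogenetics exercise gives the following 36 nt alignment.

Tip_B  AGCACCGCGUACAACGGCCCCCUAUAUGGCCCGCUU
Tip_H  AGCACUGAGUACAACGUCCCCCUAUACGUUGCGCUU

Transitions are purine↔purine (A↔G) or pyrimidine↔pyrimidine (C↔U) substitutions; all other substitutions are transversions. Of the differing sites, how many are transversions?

Differing sites — 6:C/U (Ti); 8:C/A (Tv); 17:G/U (Tv); 27:U/C (Ti); 29:G/U (Tv); 30:C/U (Ti); 31:C/G (Tv).
Of the 7 differences, 3 transitions and 4 transversions, so the answer is 4.

4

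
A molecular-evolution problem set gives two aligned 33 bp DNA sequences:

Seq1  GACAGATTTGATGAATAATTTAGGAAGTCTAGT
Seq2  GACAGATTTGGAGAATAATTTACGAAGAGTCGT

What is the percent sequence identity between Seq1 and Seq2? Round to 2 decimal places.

81.82%

The sequences differ at positions 11 (A/G), 12 (T/A), 23 (G/C), 28 (T/A), 29 (C/G), 31 (A/C).
27 of the 33 sites match, so the percent identity is 27/33 × 100 = 81.82%.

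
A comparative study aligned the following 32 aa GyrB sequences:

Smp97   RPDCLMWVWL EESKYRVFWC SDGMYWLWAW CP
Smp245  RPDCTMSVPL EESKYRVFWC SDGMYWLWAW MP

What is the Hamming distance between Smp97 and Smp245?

4

Differing sites — 5:L/T; 7:W/S; 9:W/P; 31:C/M.
That gives 4 mismatches out of 32 aligned sites, so the Hamming distance is 4.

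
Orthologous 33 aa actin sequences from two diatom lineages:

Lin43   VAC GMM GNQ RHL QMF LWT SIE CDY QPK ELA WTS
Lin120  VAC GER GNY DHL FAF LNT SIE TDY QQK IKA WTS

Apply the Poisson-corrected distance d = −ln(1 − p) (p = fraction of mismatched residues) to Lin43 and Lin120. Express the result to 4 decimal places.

0.4055

Mismatches occur at site 5 (M→E), site 6 (M→R), site 9 (Q→Y), site 10 (R→D), site 13 (Q→F), site 14 (M→A), site 17 (W→N), site 22 (C→T), site 26 (P→Q), site 28 (E→I), site 29 (L→K).
p = 11/33 = 0.333333.
d = −ln(1 − 0.333333) = −ln(0.666667) = 0.4055.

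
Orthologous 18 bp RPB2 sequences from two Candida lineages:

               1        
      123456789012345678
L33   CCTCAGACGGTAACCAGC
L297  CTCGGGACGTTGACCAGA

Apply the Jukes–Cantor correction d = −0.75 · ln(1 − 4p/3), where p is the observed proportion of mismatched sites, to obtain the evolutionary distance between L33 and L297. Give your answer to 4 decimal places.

Mismatches occur at site 2 (C/T), site 3 (T/C), site 4 (C/G), site 5 (A/G), site 10 (G/T), site 12 (A/G), site 18 (C/A).
p = 7/18 = 0.388889.
d = −0.75 · ln(1 − (4/3)·0.388889) = −0.75 · ln(0.481481) = −0.75 · (-0.730889) = 0.5482.

0.5482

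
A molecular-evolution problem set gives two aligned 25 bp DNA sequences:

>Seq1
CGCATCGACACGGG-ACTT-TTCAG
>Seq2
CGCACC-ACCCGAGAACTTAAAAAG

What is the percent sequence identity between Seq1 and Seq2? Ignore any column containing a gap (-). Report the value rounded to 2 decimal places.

72.73%

Excluding the 3 gap columns leaves 22 comparable sites.
Differing sites — 5:T/C; 10:A/C; 13:G/A; 21:T/A; 22:T/A; 23:C/A.
16 of the 22 comparable sites match, so the percent identity is 16/22 × 100 = 72.73%.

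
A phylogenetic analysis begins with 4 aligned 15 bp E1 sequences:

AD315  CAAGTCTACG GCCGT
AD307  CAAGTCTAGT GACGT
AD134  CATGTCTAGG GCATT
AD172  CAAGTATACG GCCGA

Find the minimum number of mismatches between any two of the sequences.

2

Pairwise Hamming distances:
  AD315 vs AD307: 3
  AD315 vs AD134: 4
  AD315 vs AD172: 2
  AD307 vs AD134: 5
  AD307 vs AD172: 5
  AD134 vs AD172: 6
The smallest is 2, between AD315 and AD172.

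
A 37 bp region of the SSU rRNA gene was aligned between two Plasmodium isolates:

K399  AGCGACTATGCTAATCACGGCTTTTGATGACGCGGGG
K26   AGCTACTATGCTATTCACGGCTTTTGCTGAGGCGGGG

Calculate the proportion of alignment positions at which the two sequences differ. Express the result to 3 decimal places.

The sequences differ at positions 4 (G/T), 14 (A/T), 27 (A/C), 31 (C/G).
There are 4 differences over 37 sites, so p = 4/37 = 0.108.

0.108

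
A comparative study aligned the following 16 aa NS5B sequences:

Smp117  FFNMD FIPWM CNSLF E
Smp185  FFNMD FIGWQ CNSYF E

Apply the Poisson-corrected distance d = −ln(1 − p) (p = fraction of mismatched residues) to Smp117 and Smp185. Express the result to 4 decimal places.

0.2076

The sequences differ at positions 8 (P/G), 10 (M/Q), 14 (L/Y).
p = 3/16 = 0.187500.
d = −ln(1 − 0.187500) = −ln(0.812500) = 0.2076.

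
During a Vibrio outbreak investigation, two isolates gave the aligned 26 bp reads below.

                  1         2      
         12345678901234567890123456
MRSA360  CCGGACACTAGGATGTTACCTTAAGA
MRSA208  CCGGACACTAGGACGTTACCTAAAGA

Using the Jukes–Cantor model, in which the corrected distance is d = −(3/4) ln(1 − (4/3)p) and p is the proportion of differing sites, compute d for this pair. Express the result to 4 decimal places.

The sequences differ at positions 14 (T/C), 22 (T/A).
p = 2/26 = 0.076923.
d = −0.75 · ln(1 − (4/3)·0.076923) = −0.75 · ln(0.897436) = −0.75 · (-0.108213) = 0.0812.

0.0812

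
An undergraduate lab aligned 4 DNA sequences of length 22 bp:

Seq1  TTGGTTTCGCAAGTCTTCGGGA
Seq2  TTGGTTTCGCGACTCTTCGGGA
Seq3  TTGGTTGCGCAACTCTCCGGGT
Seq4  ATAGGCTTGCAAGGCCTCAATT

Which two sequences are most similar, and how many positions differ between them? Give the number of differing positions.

Pairwise Hamming distances:
  Seq1 vs Seq2: 2
  Seq1 vs Seq3: 4
  Seq1 vs Seq4: 11
  Seq2 vs Seq3: 4
  Seq2 vs Seq4: 13
  Seq3 vs Seq4: 13
The smallest is 2, between Seq1 and Seq2.

2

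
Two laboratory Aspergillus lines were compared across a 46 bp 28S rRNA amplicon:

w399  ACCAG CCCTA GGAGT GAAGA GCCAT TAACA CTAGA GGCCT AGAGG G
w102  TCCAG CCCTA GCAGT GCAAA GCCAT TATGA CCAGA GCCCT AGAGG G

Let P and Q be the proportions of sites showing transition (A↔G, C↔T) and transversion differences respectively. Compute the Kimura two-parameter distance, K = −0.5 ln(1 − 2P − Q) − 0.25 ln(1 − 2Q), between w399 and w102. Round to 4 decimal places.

0.1981

Differing sites — 1:A/T (Tv); 12:G/C (Tv); 17:A/C (Tv); 19:G/A (Ti); 28:A/T (Tv); 29:C/G (Tv); 32:T/C (Ti); 37:G/C (Tv).
Of the 8 differences, 2 transitions and 6 transversions over 46 sites: P = 2/46 = 0.043478, Q = 6/46 = 0.130435.
d = −0.5·ln(0.782609) − 0.25·ln(0.739130) = −0.5·(-0.245122) − 0.25·(-0.302281) = 0.1981.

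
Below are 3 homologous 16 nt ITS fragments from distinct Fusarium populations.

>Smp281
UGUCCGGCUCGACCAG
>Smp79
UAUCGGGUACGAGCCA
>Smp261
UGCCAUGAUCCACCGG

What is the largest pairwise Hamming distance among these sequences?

10

Pairwise Hamming distances:
  Smp281 vs Smp79: 7
  Smp281 vs Smp261: 6
  Smp79 vs Smp261: 10
The largest is 10, between Smp79 and Smp261.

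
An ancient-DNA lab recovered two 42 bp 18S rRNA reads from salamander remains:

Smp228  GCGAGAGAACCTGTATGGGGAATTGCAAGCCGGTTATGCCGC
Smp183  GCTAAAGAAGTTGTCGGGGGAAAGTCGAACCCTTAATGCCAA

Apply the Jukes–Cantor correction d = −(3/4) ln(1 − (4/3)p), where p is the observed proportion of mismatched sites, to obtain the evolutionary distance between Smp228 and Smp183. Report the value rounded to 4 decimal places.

0.5319

Differing sites — 3:G/T; 5:G/A; 10:C/G; 11:C/T; 15:A/C; 16:T/G; 23:T/A; 24:T/G; 25:G/T; 27:A/G; 29:G/A; 32:G/C; 33:G/T; 35:T/A; 41:G/A; 42:C/A.
p = 16/42 = 0.380952.
d = −0.75 · ln(1 − (4/3)·0.380952) = −0.75 · ln(0.492064) = −0.75 · (-0.709146) = 0.5319.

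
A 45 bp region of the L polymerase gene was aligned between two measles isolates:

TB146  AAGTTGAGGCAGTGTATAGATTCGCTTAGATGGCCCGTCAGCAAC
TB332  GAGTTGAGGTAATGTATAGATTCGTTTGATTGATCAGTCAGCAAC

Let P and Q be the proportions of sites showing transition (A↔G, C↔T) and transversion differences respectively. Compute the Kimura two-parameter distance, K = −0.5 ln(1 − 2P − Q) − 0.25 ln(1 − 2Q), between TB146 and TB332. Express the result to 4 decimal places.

0.2787

The sequences differ at positions 1 (A/G, transition), 10 (C/T, transition), 12 (G/A, transition), 25 (C/T, transition), 28 (A/G, transition), 29 (G/A, transition), 30 (A/T, transversion), 33 (G/A, transition), 34 (C/T, transition), 36 (C/A, transversion).
Of the 10 differences, 8 transitions and 2 transversions over 45 sites: P = 8/45 = 0.177778, Q = 2/45 = 0.044444.
d = −0.5·ln(0.600000) − 0.25·ln(0.911112) = −0.5·(-0.510826) − 0.25·(-0.093089) = 0.2787.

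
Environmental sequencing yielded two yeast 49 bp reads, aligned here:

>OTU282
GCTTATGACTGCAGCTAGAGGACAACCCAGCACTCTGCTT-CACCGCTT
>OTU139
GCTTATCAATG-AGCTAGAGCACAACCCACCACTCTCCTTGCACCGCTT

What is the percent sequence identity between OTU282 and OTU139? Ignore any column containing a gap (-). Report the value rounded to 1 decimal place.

Excluding the 2 gap columns leaves 47 comparable sites.
Differing sites — 7:G/C; 9:C/A; 21:G/C; 30:G/C; 37:G/C.
42 of the 47 comparable sites match, so the percent identity is 42/47 × 100 = 89.4%.

89.4%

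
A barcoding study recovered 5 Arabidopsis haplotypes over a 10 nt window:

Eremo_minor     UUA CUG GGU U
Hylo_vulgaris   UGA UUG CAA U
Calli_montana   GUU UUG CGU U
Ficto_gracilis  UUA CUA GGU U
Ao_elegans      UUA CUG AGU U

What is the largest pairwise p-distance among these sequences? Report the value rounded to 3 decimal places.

0.600

Pairwise Hamming distances:
  Eremo_minor vs Hylo_vulgaris: 5
  Eremo_minor vs Calli_montana: 4
  Eremo_minor vs Ficto_gracilis: 1
  Eremo_minor vs Ao_elegans: 1
  Hylo_vulgaris vs Calli_montana: 5
  Hylo_vulgaris vs Ficto_gracilis: 6
  Hylo_vulgaris vs Ao_elegans: 5
  Calli_montana vs Ficto_gracilis: 5
  Calli_montana vs Ao_elegans: 4
  Ficto_gracilis vs Ao_elegans: 2
The largest is 6 mismatches, between Hylo_vulgaris and Ficto_gracilis; p = 6/10 = 0.600.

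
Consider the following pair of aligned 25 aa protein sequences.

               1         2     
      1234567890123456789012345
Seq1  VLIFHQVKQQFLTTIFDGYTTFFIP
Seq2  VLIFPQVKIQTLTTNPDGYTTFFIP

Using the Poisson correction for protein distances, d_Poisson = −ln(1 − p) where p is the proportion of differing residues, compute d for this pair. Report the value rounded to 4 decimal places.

0.2231

The sequences differ at positions 5 (H/P), 9 (Q/I), 11 (F/T), 15 (I/N), 16 (F/P).
p = 5/25 = 0.200000.
d = −ln(1 − 0.200000) = −ln(0.800000) = 0.2231.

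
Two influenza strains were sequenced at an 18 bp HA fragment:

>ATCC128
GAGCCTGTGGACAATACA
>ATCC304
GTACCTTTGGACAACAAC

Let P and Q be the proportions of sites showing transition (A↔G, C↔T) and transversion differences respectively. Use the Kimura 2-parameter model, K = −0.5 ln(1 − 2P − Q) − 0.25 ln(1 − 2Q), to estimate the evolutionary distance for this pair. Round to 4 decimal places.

0.4408

Differing sites — 2:A/T (Tv); 3:G/A (Ti); 7:G/T (Tv); 15:T/C (Ti); 17:C/A (Tv); 18:A/C (Tv).
Of the 6 differences, 2 transitions and 4 transversions over 18 sites: P = 2/18 = 0.111111, Q = 4/18 = 0.222222.
d = −0.5·ln(0.555556) − 0.25·ln(0.555556) = −0.5·(-0.587786) − 0.25·(-0.587786) = 0.4408.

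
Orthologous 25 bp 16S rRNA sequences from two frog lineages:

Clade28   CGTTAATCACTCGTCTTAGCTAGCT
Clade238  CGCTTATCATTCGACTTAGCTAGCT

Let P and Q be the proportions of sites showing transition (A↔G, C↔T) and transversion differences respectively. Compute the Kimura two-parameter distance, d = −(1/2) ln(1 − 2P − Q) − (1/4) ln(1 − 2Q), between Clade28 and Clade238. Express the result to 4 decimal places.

0.1808

The sequences differ at positions 3 (T/C, transition), 5 (A/T, transversion), 10 (C/T, transition), 14 (T/A, transversion).
Of the 4 differences, 2 transitions and 2 transversions over 25 sites: P = 2/25 = 0.080000, Q = 2/25 = 0.080000.
d = −0.5·ln(0.760000) − 0.25·ln(0.840000) = −0.5·(-0.274437) − 0.25·(-0.174353) = 0.1808.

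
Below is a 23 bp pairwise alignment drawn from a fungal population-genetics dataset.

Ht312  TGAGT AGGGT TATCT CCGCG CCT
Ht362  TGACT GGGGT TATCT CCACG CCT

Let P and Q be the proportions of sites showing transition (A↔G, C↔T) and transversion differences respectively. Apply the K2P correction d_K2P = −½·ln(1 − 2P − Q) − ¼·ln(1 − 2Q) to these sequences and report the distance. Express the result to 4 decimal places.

0.1453

Mismatches occur at site 4 (G/C, transversion), site 6 (A/G, transition), site 18 (G/A, transition).
Of the 3 differences, 2 transitions and 1 transversion over 23 sites: P = 2/23 = 0.086957, Q = 1/23 = 0.043478.
d = −0.5·ln(0.782608) − 0.25·ln(0.913044) = −0.5·(-0.245123) − 0.25·(-0.090971) = 0.1453.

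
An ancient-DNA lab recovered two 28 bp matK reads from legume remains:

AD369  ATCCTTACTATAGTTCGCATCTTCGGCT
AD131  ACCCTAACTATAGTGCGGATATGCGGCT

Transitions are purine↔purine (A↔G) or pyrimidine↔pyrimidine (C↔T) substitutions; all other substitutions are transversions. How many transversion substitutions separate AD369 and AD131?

Mismatches occur at site 2 (T↔C, transition), site 6 (T↔A, transversion), site 15 (T↔G, transversion), site 18 (C↔G, transversion), site 21 (C↔A, transversion), site 23 (T↔G, transversion).
Of the 6 differences, 1 transition and 5 transversions, so the answer is 5.

5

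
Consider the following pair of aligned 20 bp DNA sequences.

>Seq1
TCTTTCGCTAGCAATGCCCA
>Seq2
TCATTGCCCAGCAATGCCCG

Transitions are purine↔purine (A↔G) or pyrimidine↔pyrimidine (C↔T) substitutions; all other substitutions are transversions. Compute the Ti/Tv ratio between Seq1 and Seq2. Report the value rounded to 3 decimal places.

0.667

The sequences differ at positions 3 (T/A, transversion), 6 (C/G, transversion), 7 (G/C, transversion), 9 (T/C, transition), 20 (A/G, transition).
Of the 5 differences, 2 transitions and 3 transversions, so Ti/Tv = 2/3 = 0.667.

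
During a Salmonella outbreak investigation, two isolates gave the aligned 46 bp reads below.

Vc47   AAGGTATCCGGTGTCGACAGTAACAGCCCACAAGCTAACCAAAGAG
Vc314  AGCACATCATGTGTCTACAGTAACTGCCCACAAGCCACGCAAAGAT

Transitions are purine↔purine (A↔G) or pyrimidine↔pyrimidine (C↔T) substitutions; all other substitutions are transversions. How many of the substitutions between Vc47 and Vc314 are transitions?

The sequences differ at positions 2 (A/G, transition), 3 (G/C, transversion), 4 (G/A, transition), 5 (T/C, transition), 9 (C/A, transversion), 10 (G/T, transversion), 16 (G/T, transversion), 25 (A/T, transversion), 36 (T/C, transition), 38 (A/C, transversion), 39 (C/G, transversion), 46 (G/T, transversion).
Of the 12 differences, 4 transitions and 8 transversions, so the answer is 4.

4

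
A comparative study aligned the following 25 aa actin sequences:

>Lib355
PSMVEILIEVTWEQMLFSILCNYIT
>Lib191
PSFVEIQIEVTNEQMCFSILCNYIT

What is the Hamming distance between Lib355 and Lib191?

4

The sequences differ at positions 3 (M/F), 7 (L/Q), 12 (W/N), 16 (L/C).
That gives 4 mismatches out of 25 aligned sites, so the Hamming distance is 4.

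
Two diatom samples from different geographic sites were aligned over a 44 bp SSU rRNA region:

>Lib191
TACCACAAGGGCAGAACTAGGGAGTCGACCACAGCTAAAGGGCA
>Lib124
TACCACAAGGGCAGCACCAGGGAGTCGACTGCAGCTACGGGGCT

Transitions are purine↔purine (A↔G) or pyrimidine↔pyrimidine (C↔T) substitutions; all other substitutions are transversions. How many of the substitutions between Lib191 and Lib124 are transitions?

Mismatches occur at site 15 (A→C, transversion), site 18 (T→C, transition), site 30 (C→T, transition), site 31 (A→G, transition), site 38 (A→C, transversion), site 39 (A→G, transition), site 44 (A→T, transversion).
Of the 7 differences, 4 transitions and 3 transversions, so the answer is 4.

4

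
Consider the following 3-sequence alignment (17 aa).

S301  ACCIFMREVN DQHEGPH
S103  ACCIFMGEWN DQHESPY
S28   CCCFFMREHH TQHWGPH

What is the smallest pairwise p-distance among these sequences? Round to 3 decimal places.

Pairwise Hamming distances:
  S301 vs S103: 4
  S301 vs S28: 6
  S103 vs S28: 9
The smallest is 4 mismatches, between S301 and S103; p = 4/17 = 0.235.

0.235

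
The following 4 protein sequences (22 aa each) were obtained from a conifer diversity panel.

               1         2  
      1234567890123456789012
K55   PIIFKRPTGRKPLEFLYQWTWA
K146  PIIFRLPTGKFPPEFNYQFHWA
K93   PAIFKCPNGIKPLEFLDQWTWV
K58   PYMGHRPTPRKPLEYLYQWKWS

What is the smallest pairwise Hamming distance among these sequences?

6

Pairwise Hamming distances:
  K55 vs K146: 8
  K55 vs K93: 6
  K55 vs K58: 8
  K146 vs K93: 12
  K146 vs K58: 14
  K93 vs K58: 12
The smallest is 6, between K55 and K93.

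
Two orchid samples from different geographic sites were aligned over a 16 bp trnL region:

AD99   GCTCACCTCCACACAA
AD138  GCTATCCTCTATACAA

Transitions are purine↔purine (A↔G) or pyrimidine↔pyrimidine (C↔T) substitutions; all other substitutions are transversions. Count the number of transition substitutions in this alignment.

2

Mismatches occur at site 4 (C↔A, transversion), site 5 (A↔T, transversion), site 10 (C↔T, transition), site 12 (C↔T, transition).
Of the 4 differences, 2 transitions and 2 transversions, so the answer is 2.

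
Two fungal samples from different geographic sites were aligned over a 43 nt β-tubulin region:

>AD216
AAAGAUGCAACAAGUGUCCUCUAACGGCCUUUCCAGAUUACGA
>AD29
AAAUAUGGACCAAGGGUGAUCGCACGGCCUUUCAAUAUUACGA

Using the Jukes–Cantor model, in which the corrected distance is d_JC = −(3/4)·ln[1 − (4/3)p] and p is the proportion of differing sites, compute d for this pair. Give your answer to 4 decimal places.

Mismatches occur at site 4 (G↔U), site 8 (C↔G), site 10 (A↔C), site 15 (U↔G), site 18 (C↔G), site 19 (C↔A), site 22 (U↔G), site 23 (A↔C), site 34 (C↔A), site 36 (G↔U).
p = 10/43 = 0.232558.
d = −0.75 · ln(1 − (4/3)·0.232558) = −0.75 · ln(0.689923) = −0.75 · (-0.371175) = 0.2784.

0.2784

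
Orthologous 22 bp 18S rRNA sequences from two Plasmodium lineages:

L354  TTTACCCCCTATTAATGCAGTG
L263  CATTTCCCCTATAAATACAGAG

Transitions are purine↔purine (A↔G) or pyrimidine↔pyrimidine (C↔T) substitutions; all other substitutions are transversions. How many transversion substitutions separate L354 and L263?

4

Differing sites — 1:T/C (Ti); 2:T/A (Tv); 4:A/T (Tv); 5:C/T (Ti); 13:T/A (Tv); 17:G/A (Ti); 21:T/A (Tv).
Of the 7 differences, 3 transitions and 4 transversions, so the answer is 4.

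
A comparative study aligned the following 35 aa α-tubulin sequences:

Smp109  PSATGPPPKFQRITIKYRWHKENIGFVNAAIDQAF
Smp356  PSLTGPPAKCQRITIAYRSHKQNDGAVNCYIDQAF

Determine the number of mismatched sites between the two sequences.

Mismatches occur at site 3 (A→L), site 8 (P→A), site 10 (F→C), site 16 (K→A), site 19 (W→S), site 22 (E→Q), site 24 (I→D), site 26 (F→A), site 29 (A→C), site 30 (A→Y).
That gives 10 mismatches out of 35 aligned sites, so the Hamming distance is 10.

10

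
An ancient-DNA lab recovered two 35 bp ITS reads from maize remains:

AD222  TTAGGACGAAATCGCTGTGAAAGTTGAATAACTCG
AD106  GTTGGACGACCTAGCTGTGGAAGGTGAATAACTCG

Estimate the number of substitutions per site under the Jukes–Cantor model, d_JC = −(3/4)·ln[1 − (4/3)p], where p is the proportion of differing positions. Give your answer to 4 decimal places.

0.2326

Mismatches occur at site 1 (T→G), site 3 (A→T), site 10 (A→C), site 11 (A→C), site 13 (C→A), site 20 (A→G), site 24 (T→G).
p = 7/35 = 0.200000.
d = −0.75 · ln(1 − (4/3)·0.200000) = −0.75 · ln(0.733333) = −0.75 · (-0.310155) = 0.2326.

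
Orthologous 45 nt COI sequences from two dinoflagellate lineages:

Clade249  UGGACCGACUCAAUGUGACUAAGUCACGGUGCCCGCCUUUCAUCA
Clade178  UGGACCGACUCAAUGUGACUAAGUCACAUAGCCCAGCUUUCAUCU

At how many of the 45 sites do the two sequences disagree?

Differing sites — 28:G/A; 29:G/U; 30:U/A; 35:G/A; 36:C/G; 45:A/U.
That gives 6 mismatches out of 45 aligned sites, so the Hamming distance is 6.

6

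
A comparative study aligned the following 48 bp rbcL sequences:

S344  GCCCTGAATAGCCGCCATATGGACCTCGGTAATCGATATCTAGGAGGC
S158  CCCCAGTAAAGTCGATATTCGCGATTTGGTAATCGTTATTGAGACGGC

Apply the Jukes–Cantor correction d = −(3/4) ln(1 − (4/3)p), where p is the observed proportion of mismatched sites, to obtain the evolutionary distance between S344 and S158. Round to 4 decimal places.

0.5627

Mismatches occur at site 1 (G↔C), site 5 (T↔A), site 7 (A↔T), site 9 (T↔A), site 12 (C↔T), site 15 (C↔A), site 16 (C↔T), site 19 (A↔T), site 20 (T↔C), site 22 (G↔C), site 23 (A↔G), site 24 (C↔A), site 25 (C↔T), site 27 (C↔T), site 36 (A↔T), site 40 (C↔T), site 41 (T↔G), site 44 (G↔A), site 45 (A↔C).
p = 19/48 = 0.395833.
d = −0.75 · ln(1 − (4/3)·0.395833) = −0.75 · ln(0.472223) = −0.75 · (-0.750304) = 0.5627.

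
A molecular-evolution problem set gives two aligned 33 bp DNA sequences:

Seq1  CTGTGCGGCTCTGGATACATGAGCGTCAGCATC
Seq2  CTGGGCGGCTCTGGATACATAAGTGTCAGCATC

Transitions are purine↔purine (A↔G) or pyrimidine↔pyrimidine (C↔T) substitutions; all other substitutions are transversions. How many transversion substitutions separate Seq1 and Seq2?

1

Mismatches occur at site 4 (T↔G, transversion), site 21 (G↔A, transition), site 24 (C↔T, transition).
Of the 3 differences, 2 transitions and 1 transversion, so the answer is 1.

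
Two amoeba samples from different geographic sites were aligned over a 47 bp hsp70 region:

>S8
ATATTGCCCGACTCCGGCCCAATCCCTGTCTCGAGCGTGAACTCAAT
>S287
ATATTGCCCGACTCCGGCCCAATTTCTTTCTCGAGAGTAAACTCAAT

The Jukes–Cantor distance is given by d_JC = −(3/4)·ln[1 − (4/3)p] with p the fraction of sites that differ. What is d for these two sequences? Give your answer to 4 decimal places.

Mismatches occur at site 24 (C→T), site 25 (C→T), site 28 (G→T), site 36 (C→A), site 39 (G→A).
p = 5/47 = 0.106383.
d = −0.75 · ln(1 − (4/3)·0.106383) = −0.75 · ln(0.858156) = −0.75 · (-0.152969) = 0.1147.

0.1147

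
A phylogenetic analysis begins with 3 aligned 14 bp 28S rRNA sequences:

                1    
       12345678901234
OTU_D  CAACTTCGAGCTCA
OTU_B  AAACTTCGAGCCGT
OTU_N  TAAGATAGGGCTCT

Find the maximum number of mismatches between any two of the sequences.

Pairwise Hamming distances:
  OTU_D vs OTU_B: 4
  OTU_D vs OTU_N: 6
  OTU_B vs OTU_N: 7
The largest is 7, between OTU_B and OTU_N.

7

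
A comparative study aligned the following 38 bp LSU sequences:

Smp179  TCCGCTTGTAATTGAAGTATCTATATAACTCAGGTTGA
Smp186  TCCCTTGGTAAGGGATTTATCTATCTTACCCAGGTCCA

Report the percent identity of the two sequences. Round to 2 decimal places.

68.42%

Differing sites — 4:G/C; 5:C/T; 7:T/G; 12:T/G; 13:T/G; 16:A/T; 17:G/T; 25:A/C; 27:A/T; 30:T/C; 36:T/C; 37:G/C.
26 of the 38 sites match, so the percent identity is 26/38 × 100 = 68.42%.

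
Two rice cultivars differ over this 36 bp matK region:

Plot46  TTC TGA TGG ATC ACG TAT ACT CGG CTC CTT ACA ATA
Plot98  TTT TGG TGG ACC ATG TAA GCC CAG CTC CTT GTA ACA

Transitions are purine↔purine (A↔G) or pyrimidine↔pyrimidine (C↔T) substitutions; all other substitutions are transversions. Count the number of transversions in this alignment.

Mismatches occur at site 3 (C↔T, transition), site 6 (A↔G, transition), site 11 (T↔C, transition), site 14 (C↔T, transition), site 18 (T↔A, transversion), site 19 (A↔G, transition), site 21 (T↔C, transition), site 23 (G↔A, transition), site 31 (A↔G, transition), site 32 (C↔T, transition), site 35 (T↔C, transition).
Of the 11 differences, 10 transitions and 1 transversion, so the answer is 1.

1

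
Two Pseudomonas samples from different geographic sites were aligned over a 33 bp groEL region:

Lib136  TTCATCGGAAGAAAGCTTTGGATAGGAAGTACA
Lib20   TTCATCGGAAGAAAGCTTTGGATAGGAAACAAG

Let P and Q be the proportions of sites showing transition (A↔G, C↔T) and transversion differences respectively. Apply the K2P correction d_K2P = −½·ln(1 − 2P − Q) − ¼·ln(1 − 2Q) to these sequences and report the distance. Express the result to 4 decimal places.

0.1348

Differing sites — 29:G/A (Ti); 30:T/C (Ti); 32:C/A (Tv); 33:A/G (Ti).
Of the 4 differences, 3 transitions and 1 transversion over 33 sites: P = 3/33 = 0.090909, Q = 1/33 = 0.030303.
d = −0.5·ln(0.787879) − 0.25·ln(0.939394) = −0.5·(-0.238411) − 0.25·(-0.062520) = 0.1348.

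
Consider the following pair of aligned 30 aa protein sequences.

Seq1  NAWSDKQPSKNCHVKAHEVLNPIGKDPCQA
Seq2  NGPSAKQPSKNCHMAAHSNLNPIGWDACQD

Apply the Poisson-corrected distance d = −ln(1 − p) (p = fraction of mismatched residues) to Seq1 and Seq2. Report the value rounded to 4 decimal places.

Mismatches occur at site 2 (A↔G), site 3 (W↔P), site 5 (D↔A), site 14 (V↔M), site 15 (K↔A), site 18 (E↔S), site 19 (V↔N), site 25 (K↔W), site 27 (P↔A), site 30 (A↔D).
p = 10/30 = 0.333333.
d = −ln(1 − 0.333333) = −ln(0.666667) = 0.4055.

0.4055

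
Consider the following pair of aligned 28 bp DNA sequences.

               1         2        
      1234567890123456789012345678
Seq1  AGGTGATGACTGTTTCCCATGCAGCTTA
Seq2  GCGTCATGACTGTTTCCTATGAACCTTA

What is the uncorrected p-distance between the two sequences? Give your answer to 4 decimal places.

Differing sites — 1:A/G; 2:G/C; 5:G/C; 18:C/T; 22:C/A; 24:G/C.
There are 6 differences over 28 sites, so p = 6/28 = 0.2143.

0.2143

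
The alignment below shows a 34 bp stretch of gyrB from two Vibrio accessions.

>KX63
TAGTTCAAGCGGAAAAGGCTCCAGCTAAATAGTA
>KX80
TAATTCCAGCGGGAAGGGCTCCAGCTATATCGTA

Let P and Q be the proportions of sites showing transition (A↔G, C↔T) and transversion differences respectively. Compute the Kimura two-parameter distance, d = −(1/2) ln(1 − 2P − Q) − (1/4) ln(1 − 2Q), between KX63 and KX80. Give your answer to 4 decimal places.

Mismatches occur at site 3 (G/A, transition), site 7 (A/C, transversion), site 13 (A/G, transition), site 16 (A/G, transition), site 28 (A/T, transversion), site 31 (A/C, transversion).
Of the 6 differences, 3 transitions and 3 transversions over 34 sites: P = 3/34 = 0.088235, Q = 3/34 = 0.088235.
d = −0.5·ln(0.735295) − 0.25·ln(0.823530) = −0.5·(-0.307483) − 0.25·(-0.194155) = 0.2023.

0.2023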